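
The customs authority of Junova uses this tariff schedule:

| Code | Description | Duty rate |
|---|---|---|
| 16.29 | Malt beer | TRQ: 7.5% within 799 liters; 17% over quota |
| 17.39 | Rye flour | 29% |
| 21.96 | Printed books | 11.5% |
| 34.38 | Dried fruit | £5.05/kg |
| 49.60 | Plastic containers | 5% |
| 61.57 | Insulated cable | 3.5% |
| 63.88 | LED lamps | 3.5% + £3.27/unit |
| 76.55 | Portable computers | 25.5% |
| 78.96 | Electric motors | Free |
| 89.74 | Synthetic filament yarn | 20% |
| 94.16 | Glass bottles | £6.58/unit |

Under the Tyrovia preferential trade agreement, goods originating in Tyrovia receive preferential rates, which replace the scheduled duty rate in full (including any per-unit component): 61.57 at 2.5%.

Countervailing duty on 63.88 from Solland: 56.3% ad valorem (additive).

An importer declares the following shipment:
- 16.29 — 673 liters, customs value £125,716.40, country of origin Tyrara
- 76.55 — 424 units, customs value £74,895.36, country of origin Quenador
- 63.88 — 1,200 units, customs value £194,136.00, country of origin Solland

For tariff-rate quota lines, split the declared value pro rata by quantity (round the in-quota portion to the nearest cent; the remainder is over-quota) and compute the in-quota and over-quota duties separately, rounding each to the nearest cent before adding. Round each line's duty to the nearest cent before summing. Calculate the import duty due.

£148,544.38

Line 1 (16.29, Tyrara, 673 liters, £125,716.40):
Code 16.29 is under a tariff-rate quota (threshold 799 liters). Quantity 673 liters is within the quota, so the in-quota rate 7.5% applies to the full value.
Duty = £125,716.40 × 7.5% = £9,428.73.
Line 2 (76.55, Quenador, 424 units, £74,895.36):
Base rate for 76.55 is 25.5%.
Duty = £74,895.36 × 25.5% = £19,098.32.
Line 3 (63.88, Solland, 1,200 units, £194,136.00):
Base rate for 63.88 is 3.5% + £3.27/unit.
Additional duty on 63.88 from Solland: +56.3%. Applied ad valorem rate: 3.5% + 56.3% = 59.8%.
Duty = £194,136.00 × 59.8% + 1,200 × £3.27 = £120,017.33.
Total = £9,428.73 + £19,098.32 + £120,017.33 = £148,544.38.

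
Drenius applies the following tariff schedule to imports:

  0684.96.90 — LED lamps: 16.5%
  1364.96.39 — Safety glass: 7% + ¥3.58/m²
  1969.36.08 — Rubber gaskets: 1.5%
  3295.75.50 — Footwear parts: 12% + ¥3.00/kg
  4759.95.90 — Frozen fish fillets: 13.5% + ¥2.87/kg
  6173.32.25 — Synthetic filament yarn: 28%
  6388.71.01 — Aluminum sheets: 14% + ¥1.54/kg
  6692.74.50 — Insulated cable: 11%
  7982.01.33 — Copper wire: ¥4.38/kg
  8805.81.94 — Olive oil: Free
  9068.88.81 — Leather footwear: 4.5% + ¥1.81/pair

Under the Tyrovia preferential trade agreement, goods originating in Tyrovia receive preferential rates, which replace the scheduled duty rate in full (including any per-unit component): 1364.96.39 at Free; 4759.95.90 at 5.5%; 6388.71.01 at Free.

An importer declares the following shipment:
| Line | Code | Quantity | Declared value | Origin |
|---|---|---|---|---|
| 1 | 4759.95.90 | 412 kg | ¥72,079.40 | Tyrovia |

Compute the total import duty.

Line 1 (4759.95.90, Tyrovia, 412 kg, ¥72,079.40):
Base rate for 4759.95.90 is 13.5% + ¥2.87/kg.
Origin Tyrovia qualifies under the Drenius–Tyrovia agreement and 4759.95.90 is covered: preferential rate 5.5% applies instead.
Duty = ¥72,079.40 × 5.5% = ¥3,964.37.

¥3,964.37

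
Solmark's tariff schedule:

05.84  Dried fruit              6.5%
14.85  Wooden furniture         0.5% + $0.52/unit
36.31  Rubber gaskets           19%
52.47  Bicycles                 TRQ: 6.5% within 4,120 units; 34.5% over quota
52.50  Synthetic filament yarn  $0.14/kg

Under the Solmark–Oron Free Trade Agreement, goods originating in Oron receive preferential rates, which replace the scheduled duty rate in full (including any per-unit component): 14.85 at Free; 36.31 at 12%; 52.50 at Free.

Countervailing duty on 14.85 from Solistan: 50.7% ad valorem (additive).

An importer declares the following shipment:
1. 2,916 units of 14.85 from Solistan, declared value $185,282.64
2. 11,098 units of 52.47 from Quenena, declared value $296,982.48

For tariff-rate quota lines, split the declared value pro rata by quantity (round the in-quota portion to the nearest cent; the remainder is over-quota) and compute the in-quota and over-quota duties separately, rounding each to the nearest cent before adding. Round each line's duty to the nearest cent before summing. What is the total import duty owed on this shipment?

$167,969.65

Line 1 (14.85, Solistan, 2,916 units, $185,282.64):
Base rate for 14.85 is 0.5% + $0.52/unit.
14.85 has an FTA preferential rate, but origin Solistan is not Oron; base rate stands.
Additional duty on 14.85 from Solistan: +50.7%. Applied ad valorem rate: 0.5% + 50.7% = 51.2%.
Duty = $185,282.64 × 51.2% + 2,916 × $0.52 = $96,381.03.
Line 2 (52.47, Quenena, 11,098 units, $296,982.48):
Code 52.47 is under a tariff-rate quota (threshold 4,120 units). In-quota: 4,120 units at 6.5%; over-quota: 6,978 units at 34.5%.
Pro-rata value split: in-quota = $296,982.48 × 4,120/11,098 = $110,251.20; over-quota = $296,982.48 − $110,251.20 = $186,731.28.
In-quota duty = $110,251.20 × 6.5% = $7,166.33. Over-quota duty = $186,731.28 × 34.5% = $64,422.29.
Line duty = $7,166.33 + $64,422.29 = $71,588.62.
Total = $96,381.03 + $71,588.62 = $167,969.65.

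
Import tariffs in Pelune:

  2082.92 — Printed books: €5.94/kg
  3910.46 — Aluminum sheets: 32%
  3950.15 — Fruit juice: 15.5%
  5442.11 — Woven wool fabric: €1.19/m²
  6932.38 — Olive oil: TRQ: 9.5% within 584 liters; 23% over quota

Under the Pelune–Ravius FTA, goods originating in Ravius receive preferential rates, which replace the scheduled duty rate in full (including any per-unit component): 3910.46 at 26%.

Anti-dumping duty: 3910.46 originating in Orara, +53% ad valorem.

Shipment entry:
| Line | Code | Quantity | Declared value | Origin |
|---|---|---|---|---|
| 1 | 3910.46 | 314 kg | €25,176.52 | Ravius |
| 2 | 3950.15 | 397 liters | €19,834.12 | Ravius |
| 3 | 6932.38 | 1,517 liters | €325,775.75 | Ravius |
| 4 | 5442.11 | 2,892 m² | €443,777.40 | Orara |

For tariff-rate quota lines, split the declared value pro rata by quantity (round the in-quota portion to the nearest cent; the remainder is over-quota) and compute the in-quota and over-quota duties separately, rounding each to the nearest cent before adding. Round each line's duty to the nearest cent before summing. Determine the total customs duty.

€71,059.20

Line 1 (3910.46, Ravius, 314 kg, €25,176.52):
Base rate for 3910.46 is 32%.
Origin Ravius qualifies under the Pelune–Ravius agreement and 3910.46 is covered: preferential rate 26% applies instead.
The additional-duty order on 3910.46 targets Orara, not Ravius; it does not apply.
Duty = €25,176.52 × 26% = €6,545.90.
Line 2 (3950.15, Ravius, 397 liters, €19,834.12):
Base rate for 3950.15 is 15.5%.
Origin Ravius is the FTA partner but 3950.15 is not on the preference list; base rate stands.
Duty = €19,834.12 × 15.5% = €3,074.29.
Line 3 (6932.38, Ravius, 1,517 liters, €325,775.75):
Code 6932.38 is under a tariff-rate quota (threshold 584 liters). In-quota: 584 liters at 9.5%; over-quota: 933 liters at 23%.
Pro-rata value split: in-quota = €325,775.75 × 584/1,517 = €125,414.00; over-quota = €325,775.75 − €125,414.00 = €200,361.75.
In-quota duty = €125,414.00 × 9.5% = €11,914.33. Over-quota duty = €200,361.75 × 23% = €46,083.20.
Line duty = €11,914.33 + €46,083.20 = €57,997.53.
Line 4 (5442.11, Orara, 2,892 m², €443,777.40):
Base rate for 5442.11 is €1.19/m².
Duty = 2,892 × €1.19 = €3,441.48.
Total = €6,545.90 + €3,074.29 + €57,997.53 + €3,441.48 = €71,059.20.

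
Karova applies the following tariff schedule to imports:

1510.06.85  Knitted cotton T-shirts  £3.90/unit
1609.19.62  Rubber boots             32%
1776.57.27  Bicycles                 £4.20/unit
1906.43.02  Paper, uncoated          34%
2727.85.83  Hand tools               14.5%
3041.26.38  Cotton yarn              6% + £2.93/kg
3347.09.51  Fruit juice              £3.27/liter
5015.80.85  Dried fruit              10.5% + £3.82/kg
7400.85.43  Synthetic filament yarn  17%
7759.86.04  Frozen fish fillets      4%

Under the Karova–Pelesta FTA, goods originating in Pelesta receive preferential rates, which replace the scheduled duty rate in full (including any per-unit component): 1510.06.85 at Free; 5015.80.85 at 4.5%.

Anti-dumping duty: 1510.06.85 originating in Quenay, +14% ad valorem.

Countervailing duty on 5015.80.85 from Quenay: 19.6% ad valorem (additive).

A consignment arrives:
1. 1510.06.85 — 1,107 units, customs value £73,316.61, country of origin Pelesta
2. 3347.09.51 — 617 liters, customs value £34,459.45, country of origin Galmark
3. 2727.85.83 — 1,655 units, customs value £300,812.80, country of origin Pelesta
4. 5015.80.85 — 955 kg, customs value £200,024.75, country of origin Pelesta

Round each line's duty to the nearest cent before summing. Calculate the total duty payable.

£54,636.56

Line 1 (1510.06.85, Pelesta, 1,107 units, £73,316.61):
Base rate for 1510.06.85 is £3.90/unit.
Origin Pelesta qualifies under the Karova–Pelesta agreement and 1510.06.85 is covered: preferential rate Free applies instead.
The additional-duty order on 1510.06.85 targets Quenay, not Pelesta; it does not apply.
Duty = £73,316.61 × 0% = £0.00.
Line 2 (3347.09.51, Galmark, 617 liters, £34,459.45):
Base rate for 3347.09.51 is £3.27/liter.
Duty = 617 × £3.27 = £2,017.59.
Line 3 (2727.85.83, Pelesta, 1,655 units, £300,812.80):
Base rate for 2727.85.83 is 14.5%.
Origin Pelesta is the FTA partner but 2727.85.83 is not on the preference list; base rate stands.
Duty = £300,812.80 × 14.5% = £43,617.86.
Line 4 (5015.80.85, Pelesta, 955 kg, £200,024.75):
Base rate for 5015.80.85 is 10.5% + £3.82/kg.
Origin Pelesta qualifies under the Karova–Pelesta agreement and 5015.80.85 is covered: preferential rate 4.5% applies instead.
The additional-duty order on 5015.80.85 targets Quenay, not Pelesta; it does not apply.
Duty = £200,024.75 × 4.5% = £9,001.11.
Total = £0.00 + £2,017.59 + £43,617.86 + £9,001.11 = £54,636.56.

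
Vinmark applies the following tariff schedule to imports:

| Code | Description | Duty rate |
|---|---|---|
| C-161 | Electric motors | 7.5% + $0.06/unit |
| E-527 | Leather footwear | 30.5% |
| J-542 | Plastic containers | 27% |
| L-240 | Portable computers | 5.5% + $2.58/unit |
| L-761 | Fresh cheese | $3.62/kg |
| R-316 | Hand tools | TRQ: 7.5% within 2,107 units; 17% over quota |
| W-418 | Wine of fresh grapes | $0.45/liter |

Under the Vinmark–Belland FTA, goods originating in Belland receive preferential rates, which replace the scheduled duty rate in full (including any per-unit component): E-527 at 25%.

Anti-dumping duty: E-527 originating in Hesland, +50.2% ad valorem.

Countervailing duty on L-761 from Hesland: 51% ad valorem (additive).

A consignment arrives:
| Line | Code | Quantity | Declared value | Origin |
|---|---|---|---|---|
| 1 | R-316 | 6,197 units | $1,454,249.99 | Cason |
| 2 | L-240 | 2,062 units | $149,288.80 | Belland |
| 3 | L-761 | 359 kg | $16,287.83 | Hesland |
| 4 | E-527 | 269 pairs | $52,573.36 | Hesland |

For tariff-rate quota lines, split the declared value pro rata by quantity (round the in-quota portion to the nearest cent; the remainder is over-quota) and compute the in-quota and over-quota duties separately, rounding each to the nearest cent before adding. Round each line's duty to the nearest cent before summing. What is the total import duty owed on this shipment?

$265,813.69

Line 1 (R-316, Cason, 6,197 units, $1,454,249.99):
Code R-316 is under a tariff-rate quota (threshold 2,107 units). In-quota: 2,107 units at 7.5%; over-quota: 4,090 units at 17%.
Pro-rata value split: in-quota = $1,454,249.99 × 2,107/6,197 = $494,449.69; over-quota = $1,454,249.99 − $494,449.69 = $959,800.30.
In-quota duty = $494,449.69 × 7.5% = $37,083.73. Over-quota duty = $959,800.30 × 17% = $163,166.05.
Line duty = $37,083.73 + $163,166.05 = $200,249.78.
Line 2 (L-240, Belland, 2,062 units, $149,288.80):
Base rate for L-240 is 5.5% + $2.58/unit.
Origin Belland is the FTA partner but L-240 is not on the preference list; base rate stands.
Duty = $149,288.80 × 5.5% + 2,062 × $2.58 = $13,530.84.
Line 3 (L-761, Hesland, 359 kg, $16,287.83):
Base rate for L-761 is $3.62/kg.
Additional duty on L-761 from Hesland: +51% ad valorem. Applied ad valorem rate = 51%.
Duty = $16,287.83 × 51% + 359 × $3.62 = $9,606.37.
Line 4 (E-527, Hesland, 269 pairs, $52,573.36):
Base rate for E-527 is 30.5%.
E-527 has an FTA preferential rate, but origin Hesland is not Belland; base rate stands.
Additional duty on E-527 from Hesland: +50.2%. Applied ad valorem rate: 30.5% + 50.2% = 80.7%.
Duty = $52,573.36 × 80.7% = $42,426.70.
Total = $200,249.78 + $13,530.84 + $9,606.37 + $42,426.70 = $265,813.69.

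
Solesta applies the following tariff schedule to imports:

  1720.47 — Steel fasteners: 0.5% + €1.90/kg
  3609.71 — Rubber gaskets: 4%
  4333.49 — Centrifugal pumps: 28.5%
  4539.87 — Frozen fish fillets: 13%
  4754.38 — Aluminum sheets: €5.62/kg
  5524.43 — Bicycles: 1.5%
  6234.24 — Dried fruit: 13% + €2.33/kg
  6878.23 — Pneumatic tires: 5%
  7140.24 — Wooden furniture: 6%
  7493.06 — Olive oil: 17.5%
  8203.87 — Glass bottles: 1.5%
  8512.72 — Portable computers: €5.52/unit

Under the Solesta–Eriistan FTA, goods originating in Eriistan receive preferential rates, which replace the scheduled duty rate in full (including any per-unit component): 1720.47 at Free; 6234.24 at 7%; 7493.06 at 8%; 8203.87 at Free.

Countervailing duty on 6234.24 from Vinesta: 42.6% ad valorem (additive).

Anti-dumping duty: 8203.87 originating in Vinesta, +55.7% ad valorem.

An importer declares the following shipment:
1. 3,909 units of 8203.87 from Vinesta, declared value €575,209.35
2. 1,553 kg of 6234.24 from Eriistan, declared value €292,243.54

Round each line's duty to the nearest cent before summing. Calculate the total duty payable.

Line 1 (8203.87, Vinesta, 3,909 units, €575,209.35):
Base rate for 8203.87 is 1.5%.
8203.87 has an FTA preferential rate, but origin Vinesta is not Eriistan; base rate stands.
Additional duty on 8203.87 from Vinesta: +55.7%. Applied ad valorem rate: 1.5% + 55.7% = 57.2%.
Duty = €575,209.35 × 57.2% = €329,019.75.
Line 2 (6234.24, Eriistan, 1,553 kg, €292,243.54):
Base rate for 6234.24 is 13% + €2.33/kg.
Origin Eriistan qualifies under the Solesta–Eriistan agreement and 6234.24 is covered: preferential rate 7% applies instead.
The additional-duty order on 6234.24 targets Vinesta, not Eriistan; it does not apply.
Duty = €292,243.54 × 7% = €20,457.05.
Total = €329,019.75 + €20,457.05 = €349,476.80.

€349,476.80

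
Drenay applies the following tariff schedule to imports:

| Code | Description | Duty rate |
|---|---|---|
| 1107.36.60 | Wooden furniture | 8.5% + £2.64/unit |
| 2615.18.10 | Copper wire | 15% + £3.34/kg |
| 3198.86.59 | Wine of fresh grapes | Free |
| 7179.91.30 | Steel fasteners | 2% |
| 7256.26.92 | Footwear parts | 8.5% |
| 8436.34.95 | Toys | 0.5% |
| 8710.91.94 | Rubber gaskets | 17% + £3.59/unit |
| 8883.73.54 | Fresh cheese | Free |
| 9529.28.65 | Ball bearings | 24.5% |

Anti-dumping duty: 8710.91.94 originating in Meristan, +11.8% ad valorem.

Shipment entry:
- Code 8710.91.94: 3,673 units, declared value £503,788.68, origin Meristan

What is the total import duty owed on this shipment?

£158,277.21

Line 1 (8710.91.94, Meristan, 3,673 units, £503,788.68):
Base rate for 8710.91.94 is 17% + £3.59/unit.
Additional duty on 8710.91.94 from Meristan: +11.8%. Applied ad valorem rate: 17% + 11.8% = 28.8%.
Duty = £503,788.68 × 28.8% + 3,673 × £3.59 = £158,277.21.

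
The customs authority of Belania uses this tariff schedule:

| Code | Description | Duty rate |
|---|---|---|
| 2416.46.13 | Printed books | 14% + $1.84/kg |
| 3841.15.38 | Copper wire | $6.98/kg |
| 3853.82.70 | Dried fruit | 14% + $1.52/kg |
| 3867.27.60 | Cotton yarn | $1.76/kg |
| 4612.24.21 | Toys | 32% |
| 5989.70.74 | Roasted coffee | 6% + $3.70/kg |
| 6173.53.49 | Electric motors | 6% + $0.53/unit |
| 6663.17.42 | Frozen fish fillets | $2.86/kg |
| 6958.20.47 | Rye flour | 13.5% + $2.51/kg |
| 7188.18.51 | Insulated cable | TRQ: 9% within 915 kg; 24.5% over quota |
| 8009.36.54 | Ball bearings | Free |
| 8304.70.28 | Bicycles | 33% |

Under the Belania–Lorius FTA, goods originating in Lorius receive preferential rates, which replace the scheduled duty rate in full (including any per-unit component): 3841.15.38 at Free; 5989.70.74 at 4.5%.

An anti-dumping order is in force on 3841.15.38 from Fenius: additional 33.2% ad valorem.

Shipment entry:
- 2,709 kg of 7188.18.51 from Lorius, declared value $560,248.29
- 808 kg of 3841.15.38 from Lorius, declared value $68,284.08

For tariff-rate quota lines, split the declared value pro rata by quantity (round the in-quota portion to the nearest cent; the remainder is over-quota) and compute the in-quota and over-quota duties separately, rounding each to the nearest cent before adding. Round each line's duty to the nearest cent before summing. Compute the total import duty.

Line 1 (7188.18.51, Lorius, 2,709 kg, $560,248.29):
Code 7188.18.51 is under a tariff-rate quota (threshold 915 kg). In-quota: 915 kg at 9%; over-quota: 1,794 kg at 24.5%.
Pro-rata value split: in-quota = $560,248.29 × 915/2,709 = $189,231.15; over-quota = $560,248.29 − $189,231.15 = $371,017.14.
In-quota duty = $189,231.15 × 9% = $17,030.80. Over-quota duty = $371,017.14 × 24.5% = $90,899.20.
Line duty = $17,030.80 + $90,899.20 = $107,930.00.
Line 2 (3841.15.38, Lorius, 808 kg, $68,284.08):
Base rate for 3841.15.38 is $6.98/kg.
Origin Lorius qualifies under the Belania–Lorius agreement and 3841.15.38 is covered: preferential rate Free applies instead.
The additional-duty order on 3841.15.38 targets Fenius, not Lorius; it does not apply.
Duty = $68,284.08 × 0% = $0.00.
Total = $107,930.00 + $0.00 = $107,930.00.

$107,930.00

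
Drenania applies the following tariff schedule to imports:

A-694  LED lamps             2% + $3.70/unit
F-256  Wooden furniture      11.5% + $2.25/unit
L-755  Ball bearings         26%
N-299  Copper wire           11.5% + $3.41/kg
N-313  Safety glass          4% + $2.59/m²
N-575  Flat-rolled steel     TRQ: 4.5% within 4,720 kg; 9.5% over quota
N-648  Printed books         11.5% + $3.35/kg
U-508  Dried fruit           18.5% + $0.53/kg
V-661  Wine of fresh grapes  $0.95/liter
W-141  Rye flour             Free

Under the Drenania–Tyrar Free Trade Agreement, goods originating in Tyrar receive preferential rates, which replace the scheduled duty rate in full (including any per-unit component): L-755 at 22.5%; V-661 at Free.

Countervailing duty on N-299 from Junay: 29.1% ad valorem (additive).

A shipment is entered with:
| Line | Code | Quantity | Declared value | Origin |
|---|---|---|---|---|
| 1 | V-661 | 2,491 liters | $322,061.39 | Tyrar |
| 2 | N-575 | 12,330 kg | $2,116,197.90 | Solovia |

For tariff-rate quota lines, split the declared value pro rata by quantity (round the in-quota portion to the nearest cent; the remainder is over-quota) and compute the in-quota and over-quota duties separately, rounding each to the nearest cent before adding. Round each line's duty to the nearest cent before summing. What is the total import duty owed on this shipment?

Line 1 (V-661, Tyrar, 2,491 liters, $322,061.39):
Base rate for V-661 is $0.95/liter.
Origin Tyrar qualifies under the Drenania–Tyrar agreement and V-661 is covered: preferential rate Free applies instead.
Duty = $322,061.39 × 0% = $0.00.
Line 2 (N-575, Solovia, 12,330 kg, $2,116,197.90):
Code N-575 is under a tariff-rate quota (threshold 4,720 kg). In-quota: 4,720 kg at 4.5%; over-quota: 7,610 kg at 9.5%.
Pro-rata value split: in-quota = $2,116,197.90 × 4,720/12,330 = $810,093.60; over-quota = $2,116,197.90 − $810,093.60 = $1,306,104.30.
In-quota duty = $810,093.60 × 4.5% = $36,454.21. Over-quota duty = $1,306,104.30 × 9.5% = $124,079.91.
Line duty = $36,454.21 + $124,079.91 = $160,534.12.
Total = $0.00 + $160,534.12 = $160,534.12.

$160,534.12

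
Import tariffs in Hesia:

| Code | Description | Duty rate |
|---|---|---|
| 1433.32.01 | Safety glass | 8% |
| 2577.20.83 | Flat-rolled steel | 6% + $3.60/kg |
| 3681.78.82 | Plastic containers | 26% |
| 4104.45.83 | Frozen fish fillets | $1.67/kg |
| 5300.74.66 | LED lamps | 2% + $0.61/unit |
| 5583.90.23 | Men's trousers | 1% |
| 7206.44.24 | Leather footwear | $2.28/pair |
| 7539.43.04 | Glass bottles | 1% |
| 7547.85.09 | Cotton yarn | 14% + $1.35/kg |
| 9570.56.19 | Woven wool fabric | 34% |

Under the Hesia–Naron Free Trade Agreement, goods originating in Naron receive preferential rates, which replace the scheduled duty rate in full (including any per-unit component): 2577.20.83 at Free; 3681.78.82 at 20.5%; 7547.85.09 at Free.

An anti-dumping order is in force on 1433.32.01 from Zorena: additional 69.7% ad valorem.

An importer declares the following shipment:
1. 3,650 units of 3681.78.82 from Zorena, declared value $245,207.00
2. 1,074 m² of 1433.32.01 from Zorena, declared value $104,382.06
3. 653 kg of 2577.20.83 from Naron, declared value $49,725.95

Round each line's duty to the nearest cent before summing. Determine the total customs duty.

Line 1 (3681.78.82, Zorena, 3,650 units, $245,207.00):
Base rate for 3681.78.82 is 26%.
3681.78.82 has an FTA preferential rate, but origin Zorena is not Naron; base rate stands.
Duty = $245,207.00 × 26% = $63,753.82.
Line 2 (1433.32.01, Zorena, 1,074 m², $104,382.06):
Base rate for 1433.32.01 is 8%.
Additional duty on 1433.32.01 from Zorena: +69.7%. Applied ad valorem rate: 8% + 69.7% = 77.7%.
Duty = $104,382.06 × 77.7% = $81,104.86.
Line 3 (2577.20.83, Naron, 653 kg, $49,725.95):
Base rate for 2577.20.83 is 6% + $3.60/kg.
Origin Naron qualifies under the Hesia–Naron agreement and 2577.20.83 is covered: preferential rate Free applies instead.
Duty = $49,725.95 × 0% = $0.00.
Total = $63,753.82 + $81,104.86 + $0.00 = $144,858.68.

$144,858.68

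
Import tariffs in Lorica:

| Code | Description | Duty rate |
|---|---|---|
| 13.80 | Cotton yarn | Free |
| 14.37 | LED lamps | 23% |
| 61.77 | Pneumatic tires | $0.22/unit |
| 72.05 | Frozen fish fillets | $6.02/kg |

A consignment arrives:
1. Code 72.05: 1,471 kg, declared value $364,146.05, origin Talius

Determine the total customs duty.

$8,855.42

Line 1 (72.05, Talius, 1,471 kg, $364,146.05):
Base rate for 72.05 is $6.02/kg.
Duty = 1,471 × $6.02 = $8,855.42.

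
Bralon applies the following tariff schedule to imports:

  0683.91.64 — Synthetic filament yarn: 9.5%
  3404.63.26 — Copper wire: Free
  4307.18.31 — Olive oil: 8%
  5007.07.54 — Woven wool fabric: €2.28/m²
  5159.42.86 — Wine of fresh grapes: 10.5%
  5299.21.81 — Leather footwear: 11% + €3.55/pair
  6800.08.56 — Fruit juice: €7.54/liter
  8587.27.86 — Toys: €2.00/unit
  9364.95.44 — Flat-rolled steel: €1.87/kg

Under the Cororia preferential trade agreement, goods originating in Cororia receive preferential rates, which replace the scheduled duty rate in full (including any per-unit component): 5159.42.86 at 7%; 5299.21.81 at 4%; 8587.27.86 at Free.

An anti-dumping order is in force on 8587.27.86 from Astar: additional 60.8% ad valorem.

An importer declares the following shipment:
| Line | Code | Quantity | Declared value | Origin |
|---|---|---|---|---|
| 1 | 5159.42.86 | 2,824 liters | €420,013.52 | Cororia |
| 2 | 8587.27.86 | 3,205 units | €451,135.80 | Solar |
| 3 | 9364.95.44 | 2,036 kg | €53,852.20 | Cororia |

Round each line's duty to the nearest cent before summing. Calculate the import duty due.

Line 1 (5159.42.86, Cororia, 2,824 liters, €420,013.52):
Base rate for 5159.42.86 is 10.5%.
Origin Cororia qualifies under the Bralon–Cororia agreement and 5159.42.86 is covered: preferential rate 7% applies instead.
Duty = €420,013.52 × 7% = €29,400.95.
Line 2 (8587.27.86, Solar, 3,205 units, €451,135.80):
Base rate for 8587.27.86 is €2.00/unit.
8587.27.86 has an FTA preferential rate, but origin Solar is not Cororia; base rate stands.
The additional-duty order on 8587.27.86 targets Astar, not Solar; it does not apply.
Duty = 3,205 × €2.00 = €6,410.00.
Line 3 (9364.95.44, Cororia, 2,036 kg, €53,852.20):
Base rate for 9364.95.44 is €1.87/kg.
Origin Cororia is the FTA partner but 9364.95.44 is not on the preference list; base rate stands.
Duty = 2,036 × €1.87 = €3,807.32.
Total = €29,400.95 + €6,410.00 + €3,807.32 = €39,618.27.

€39,618.27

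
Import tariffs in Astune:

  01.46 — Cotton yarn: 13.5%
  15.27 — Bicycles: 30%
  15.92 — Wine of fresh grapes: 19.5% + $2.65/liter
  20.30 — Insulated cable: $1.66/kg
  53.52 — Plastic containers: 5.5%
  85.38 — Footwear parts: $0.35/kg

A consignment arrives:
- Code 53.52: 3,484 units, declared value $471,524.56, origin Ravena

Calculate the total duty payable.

Line 1 (53.52, Ravena, 3,484 units, $471,524.56):
Base rate for 53.52 is 5.5%.
Duty = $471,524.56 × 5.5% = $25,933.85.

$25,933.85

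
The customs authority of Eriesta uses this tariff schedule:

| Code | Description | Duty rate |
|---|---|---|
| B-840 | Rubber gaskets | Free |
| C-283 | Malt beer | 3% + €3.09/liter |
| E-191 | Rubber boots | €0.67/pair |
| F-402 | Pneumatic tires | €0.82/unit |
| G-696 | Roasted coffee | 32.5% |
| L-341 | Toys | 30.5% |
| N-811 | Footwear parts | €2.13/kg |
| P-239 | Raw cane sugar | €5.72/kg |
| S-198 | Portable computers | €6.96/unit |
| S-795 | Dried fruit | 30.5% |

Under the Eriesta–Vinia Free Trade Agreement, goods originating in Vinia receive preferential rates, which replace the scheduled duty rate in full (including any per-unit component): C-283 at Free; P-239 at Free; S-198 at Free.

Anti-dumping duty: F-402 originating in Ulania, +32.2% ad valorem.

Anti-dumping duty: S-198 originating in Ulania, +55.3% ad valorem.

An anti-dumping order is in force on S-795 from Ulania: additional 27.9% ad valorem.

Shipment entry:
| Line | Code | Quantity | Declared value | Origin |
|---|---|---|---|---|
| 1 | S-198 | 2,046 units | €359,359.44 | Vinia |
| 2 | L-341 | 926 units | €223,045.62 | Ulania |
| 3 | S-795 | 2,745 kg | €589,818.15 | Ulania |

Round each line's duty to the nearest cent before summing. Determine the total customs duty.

€412,482.71

Line 1 (S-198, Vinia, 2,046 units, €359,359.44):
Base rate for S-198 is €6.96/unit.
Origin Vinia qualifies under the Eriesta–Vinia agreement and S-198 is covered: preferential rate Free applies instead.
The additional-duty order on S-198 targets Ulania, not Vinia; it does not apply.
Duty = €359,359.44 × 0% = €0.00.
Line 2 (L-341, Ulania, 926 units, €223,045.62):
Base rate for L-341 is 30.5%.
Duty = €223,045.62 × 30.5% = €68,028.91.
Line 3 (S-795, Ulania, 2,745 kg, €589,818.15):
Base rate for S-795 is 30.5%.
Additional duty on S-795 from Ulania: +27.9%. Applied ad valorem rate: 30.5% + 27.9% = 58.4%.
Duty = €589,818.15 × 58.4% = €344,453.80.
Total = €0.00 + €68,028.91 + €344,453.80 = €412,482.71.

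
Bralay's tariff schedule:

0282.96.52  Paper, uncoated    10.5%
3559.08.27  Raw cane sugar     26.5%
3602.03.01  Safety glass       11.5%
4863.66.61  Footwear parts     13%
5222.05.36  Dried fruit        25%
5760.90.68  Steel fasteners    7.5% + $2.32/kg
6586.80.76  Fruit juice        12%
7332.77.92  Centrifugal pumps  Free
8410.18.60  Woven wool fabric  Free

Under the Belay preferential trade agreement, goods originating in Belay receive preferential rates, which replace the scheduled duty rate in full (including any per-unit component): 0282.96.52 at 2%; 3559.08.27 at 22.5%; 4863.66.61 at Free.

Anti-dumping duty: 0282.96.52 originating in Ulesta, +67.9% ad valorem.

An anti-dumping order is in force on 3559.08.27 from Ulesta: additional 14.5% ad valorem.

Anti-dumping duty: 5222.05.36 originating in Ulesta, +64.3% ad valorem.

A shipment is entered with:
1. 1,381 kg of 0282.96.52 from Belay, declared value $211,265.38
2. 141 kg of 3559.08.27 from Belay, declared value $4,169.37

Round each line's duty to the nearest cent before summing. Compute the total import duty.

Line 1 (0282.96.52, Belay, 1,381 kg, $211,265.38):
Base rate for 0282.96.52 is 10.5%.
Origin Belay qualifies under the Bralay–Belay agreement and 0282.96.52 is covered: preferential rate 2% applies instead.
The additional-duty order on 0282.96.52 targets Ulesta, not Belay; it does not apply.
Duty = $211,265.38 × 2% = $4,225.31.
Line 2 (3559.08.27, Belay, 141 kg, $4,169.37):
Base rate for 3559.08.27 is 26.5%.
Origin Belay qualifies under the Bralay–Belay agreement and 3559.08.27 is covered: preferential rate 22.5% applies instead.
The additional-duty order on 3559.08.27 targets Ulesta, not Belay; it does not apply.
Duty = $4,169.37 × 22.5% = $938.11.
Total = $4,225.31 + $938.11 = $5,163.42.

$5,163.42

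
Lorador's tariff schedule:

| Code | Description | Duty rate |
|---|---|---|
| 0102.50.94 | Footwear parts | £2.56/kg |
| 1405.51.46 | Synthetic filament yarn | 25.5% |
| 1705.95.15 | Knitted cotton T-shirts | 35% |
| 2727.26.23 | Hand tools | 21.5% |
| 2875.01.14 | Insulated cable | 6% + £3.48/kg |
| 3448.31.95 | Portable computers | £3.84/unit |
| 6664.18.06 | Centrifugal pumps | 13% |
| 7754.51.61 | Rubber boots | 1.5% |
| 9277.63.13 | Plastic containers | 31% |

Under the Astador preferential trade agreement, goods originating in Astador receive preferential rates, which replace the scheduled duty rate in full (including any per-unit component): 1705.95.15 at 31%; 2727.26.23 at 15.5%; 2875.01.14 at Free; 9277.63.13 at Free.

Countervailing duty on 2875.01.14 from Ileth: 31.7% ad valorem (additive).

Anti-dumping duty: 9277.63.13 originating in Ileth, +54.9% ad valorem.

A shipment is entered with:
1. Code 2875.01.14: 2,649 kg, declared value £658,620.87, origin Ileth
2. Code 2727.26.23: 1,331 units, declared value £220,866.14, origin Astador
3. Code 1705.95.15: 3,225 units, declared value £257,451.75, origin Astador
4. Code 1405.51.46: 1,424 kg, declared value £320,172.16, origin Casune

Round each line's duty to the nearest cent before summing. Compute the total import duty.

Line 1 (2875.01.14, Ileth, 2,649 kg, £658,620.87):
Base rate for 2875.01.14 is 6% + £3.48/kg.
2875.01.14 has an FTA preferential rate, but origin Ileth is not Astador; base rate stands.
Additional duty on 2875.01.14 from Ileth: +31.7%. Applied ad valorem rate: 6% + 31.7% = 37.7%.
Duty = £658,620.87 × 37.7% + 2,649 × £3.48 = £257,518.59.
Line 2 (2727.26.23, Astador, 1,331 units, £220,866.14):
Base rate for 2727.26.23 is 21.5%.
Origin Astador qualifies under the Lorador–Astador agreement and 2727.26.23 is covered: preferential rate 15.5% applies instead.
Duty = £220,866.14 × 15.5% = £34,234.25.
Line 3 (1705.95.15, Astador, 3,225 units, £257,451.75):
Base rate for 1705.95.15 is 35%.
Origin Astador qualifies under the Lorador–Astador agreement and 1705.95.15 is covered: preferential rate 31% applies instead.
Duty = £257,451.75 × 31% = £79,810.04.
Line 4 (1405.51.46, Casune, 1,424 kg, £320,172.16):
Base rate for 1405.51.46 is 25.5%.
Duty = £320,172.16 × 25.5% = £81,643.90.
Total = £257,518.59 + £34,234.25 + £79,810.04 + £81,643.90 = £453,206.78.

£453,206.78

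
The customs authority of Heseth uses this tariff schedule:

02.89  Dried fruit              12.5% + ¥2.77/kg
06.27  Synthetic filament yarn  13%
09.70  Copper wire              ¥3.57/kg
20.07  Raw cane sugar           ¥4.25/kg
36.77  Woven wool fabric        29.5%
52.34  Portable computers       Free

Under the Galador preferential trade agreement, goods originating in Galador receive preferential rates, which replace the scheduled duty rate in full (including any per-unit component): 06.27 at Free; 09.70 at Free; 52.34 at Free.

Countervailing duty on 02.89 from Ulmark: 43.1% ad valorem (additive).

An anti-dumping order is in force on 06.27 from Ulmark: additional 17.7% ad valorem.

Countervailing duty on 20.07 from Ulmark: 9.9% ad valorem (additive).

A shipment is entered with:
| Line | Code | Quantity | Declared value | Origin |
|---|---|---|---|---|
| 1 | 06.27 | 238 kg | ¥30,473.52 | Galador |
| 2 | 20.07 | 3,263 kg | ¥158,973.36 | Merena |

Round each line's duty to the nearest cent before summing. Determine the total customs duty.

Line 1 (06.27, Galador, 238 kg, ¥30,473.52):
Base rate for 06.27 is 13%.
Origin Galador qualifies under the Heseth–Galador agreement and 06.27 is covered: preferential rate Free applies instead.
The additional-duty order on 06.27 targets Ulmark, not Galador; it does not apply.
Duty = ¥30,473.52 × 0% = ¥0.00.
Line 2 (20.07, Merena, 3,263 kg, ¥158,973.36):
Base rate for 20.07 is ¥4.25/kg.
The additional-duty order on 20.07 targets Ulmark, not Merena; it does not apply.
Duty = 3,263 × ¥4.25 = ¥13,867.75.
Total = ¥0.00 + ¥13,867.75 = ¥13,867.75.

¥13,867.75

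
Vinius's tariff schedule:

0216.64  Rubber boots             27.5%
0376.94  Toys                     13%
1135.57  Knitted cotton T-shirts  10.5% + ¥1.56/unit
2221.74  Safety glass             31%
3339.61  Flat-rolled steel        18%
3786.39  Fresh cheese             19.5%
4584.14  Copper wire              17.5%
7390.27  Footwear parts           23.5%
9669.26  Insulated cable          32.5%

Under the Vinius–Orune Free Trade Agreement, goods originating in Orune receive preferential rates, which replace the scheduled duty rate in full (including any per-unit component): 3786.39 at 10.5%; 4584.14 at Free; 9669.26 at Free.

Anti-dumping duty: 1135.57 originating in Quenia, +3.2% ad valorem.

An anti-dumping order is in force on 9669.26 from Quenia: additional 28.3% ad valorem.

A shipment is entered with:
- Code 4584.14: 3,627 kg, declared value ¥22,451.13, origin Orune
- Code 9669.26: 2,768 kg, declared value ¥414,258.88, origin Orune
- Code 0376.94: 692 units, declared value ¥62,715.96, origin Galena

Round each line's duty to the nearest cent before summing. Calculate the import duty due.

Line 1 (4584.14, Orune, 3,627 kg, ¥22,451.13):
Base rate for 4584.14 is 17.5%.
Origin Orune qualifies under the Vinius–Orune agreement and 4584.14 is covered: preferential rate Free applies instead.
Duty = ¥22,451.13 × 0% = ¥0.00.
Line 2 (9669.26, Orune, 2,768 kg, ¥414,258.88):
Base rate for 9669.26 is 32.5%.
Origin Orune qualifies under the Vinius–Orune agreement and 9669.26 is covered: preferential rate Free applies instead.
The additional-duty order on 9669.26 targets Quenia, not Orune; it does not apply.
Duty = ¥414,258.88 × 0% = ¥0.00.
Line 3 (0376.94, Galena, 692 units, ¥62,715.96):
Base rate for 0376.94 is 13%.
Duty = ¥62,715.96 × 13% = ¥8,153.07.
Total = ¥0.00 + ¥0.00 + ¥8,153.07 = ¥8,153.07.

¥8,153.07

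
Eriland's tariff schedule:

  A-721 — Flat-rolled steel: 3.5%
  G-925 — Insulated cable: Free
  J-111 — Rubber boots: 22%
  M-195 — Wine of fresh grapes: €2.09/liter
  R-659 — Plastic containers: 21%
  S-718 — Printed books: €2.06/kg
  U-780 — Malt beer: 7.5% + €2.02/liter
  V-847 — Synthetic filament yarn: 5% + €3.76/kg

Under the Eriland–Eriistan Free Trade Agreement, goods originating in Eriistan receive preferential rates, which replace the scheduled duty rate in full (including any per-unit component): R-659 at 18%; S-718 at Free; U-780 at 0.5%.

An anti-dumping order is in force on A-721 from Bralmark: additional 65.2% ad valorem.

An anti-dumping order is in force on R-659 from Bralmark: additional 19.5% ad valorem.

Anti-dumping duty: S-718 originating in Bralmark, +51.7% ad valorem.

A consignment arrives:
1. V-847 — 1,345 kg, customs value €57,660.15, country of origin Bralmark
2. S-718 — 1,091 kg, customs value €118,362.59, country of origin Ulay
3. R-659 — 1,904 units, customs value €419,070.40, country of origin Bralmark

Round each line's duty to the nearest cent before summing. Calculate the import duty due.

Line 1 (V-847, Bralmark, 1,345 kg, €57,660.15):
Base rate for V-847 is 5% + €3.76/kg.
Duty = €57,660.15 × 5% + 1,345 × €3.76 = €7,940.21.
Line 2 (S-718, Ulay, 1,091 kg, €118,362.59):
Base rate for S-718 is €2.06/kg.
S-718 has an FTA preferential rate, but origin Ulay is not Eriistan; base rate stands.
The additional-duty order on S-718 targets Bralmark, not Ulay; it does not apply.
Duty = 1,091 × €2.06 = €2,247.46.
Line 3 (R-659, Bralmark, 1,904 units, €419,070.40):
Base rate for R-659 is 21%.
R-659 has an FTA preferential rate, but origin Bralmark is not Eriistan; base rate stands.
Additional duty on R-659 from Bralmark: +19.5%. Applied ad valorem rate: 21% + 19.5% = 40.5%.
Duty = €419,070.40 × 40.5% = €169,723.51.
Total = €7,940.21 + €2,247.46 + €169,723.51 = €179,911.18.

€179,911.18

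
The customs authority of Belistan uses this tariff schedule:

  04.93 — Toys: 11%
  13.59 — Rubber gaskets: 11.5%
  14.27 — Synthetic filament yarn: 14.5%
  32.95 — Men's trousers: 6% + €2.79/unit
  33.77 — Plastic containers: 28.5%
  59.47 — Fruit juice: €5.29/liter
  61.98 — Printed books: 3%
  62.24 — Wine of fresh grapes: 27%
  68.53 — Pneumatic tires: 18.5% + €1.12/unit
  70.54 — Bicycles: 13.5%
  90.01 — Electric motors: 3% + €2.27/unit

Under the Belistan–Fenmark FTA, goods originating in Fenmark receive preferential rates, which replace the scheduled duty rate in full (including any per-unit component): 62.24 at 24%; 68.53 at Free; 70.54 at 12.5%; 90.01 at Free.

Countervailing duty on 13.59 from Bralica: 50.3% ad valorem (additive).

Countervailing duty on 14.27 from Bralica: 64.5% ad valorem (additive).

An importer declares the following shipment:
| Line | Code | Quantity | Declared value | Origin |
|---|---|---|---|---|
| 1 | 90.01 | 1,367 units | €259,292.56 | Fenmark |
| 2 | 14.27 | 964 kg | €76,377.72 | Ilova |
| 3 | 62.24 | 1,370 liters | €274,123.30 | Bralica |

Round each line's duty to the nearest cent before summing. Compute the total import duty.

€85,088.06

Line 1 (90.01, Fenmark, 1,367 units, €259,292.56):
Base rate for 90.01 is 3% + €2.27/unit.
Origin Fenmark qualifies under the Belistan–Fenmark agreement and 90.01 is covered: preferential rate Free applies instead.
Duty = €259,292.56 × 0% = €0.00.
Line 2 (14.27, Ilova, 964 kg, €76,377.72):
Base rate for 14.27 is 14.5%.
The additional-duty order on 14.27 targets Bralica, not Ilova; it does not apply.
Duty = €76,377.72 × 14.5% = €11,074.77.
Line 3 (62.24, Bralica, 1,370 liters, €274,123.30):
Base rate for 62.24 is 27%.
62.24 has an FTA preferential rate, but origin Bralica is not Fenmark; base rate stands.
Duty = €274,123.30 × 27% = €74,013.29.
Total = €0.00 + €11,074.77 + €74,013.29 = €85,088.06.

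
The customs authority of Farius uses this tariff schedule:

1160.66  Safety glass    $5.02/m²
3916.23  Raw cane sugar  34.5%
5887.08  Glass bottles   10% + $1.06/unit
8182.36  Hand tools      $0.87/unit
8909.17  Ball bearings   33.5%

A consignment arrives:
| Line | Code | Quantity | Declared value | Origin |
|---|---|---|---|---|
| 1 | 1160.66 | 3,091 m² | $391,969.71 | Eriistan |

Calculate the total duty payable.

$15,516.82

Line 1 (1160.66, Eriistan, 3,091 m², $391,969.71):
Base rate for 1160.66 is $5.02/m².
Duty = 3,091 × $5.02 = $15,516.82.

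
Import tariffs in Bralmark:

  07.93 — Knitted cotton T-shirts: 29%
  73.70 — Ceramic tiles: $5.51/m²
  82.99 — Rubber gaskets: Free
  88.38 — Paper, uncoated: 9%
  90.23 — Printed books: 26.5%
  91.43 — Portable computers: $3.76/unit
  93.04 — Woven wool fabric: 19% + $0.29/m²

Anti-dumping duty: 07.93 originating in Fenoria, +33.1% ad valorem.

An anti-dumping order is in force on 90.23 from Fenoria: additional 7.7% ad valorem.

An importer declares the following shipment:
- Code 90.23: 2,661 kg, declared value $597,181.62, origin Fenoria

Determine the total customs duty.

$204,236.11

Line 1 (90.23, Fenoria, 2,661 kg, $597,181.62):
Base rate for 90.23 is 26.5%.
Additional duty on 90.23 from Fenoria: +7.7%. Applied ad valorem rate: 26.5% + 7.7% = 34.2%.
Duty = $597,181.62 × 34.2% = $204,236.11.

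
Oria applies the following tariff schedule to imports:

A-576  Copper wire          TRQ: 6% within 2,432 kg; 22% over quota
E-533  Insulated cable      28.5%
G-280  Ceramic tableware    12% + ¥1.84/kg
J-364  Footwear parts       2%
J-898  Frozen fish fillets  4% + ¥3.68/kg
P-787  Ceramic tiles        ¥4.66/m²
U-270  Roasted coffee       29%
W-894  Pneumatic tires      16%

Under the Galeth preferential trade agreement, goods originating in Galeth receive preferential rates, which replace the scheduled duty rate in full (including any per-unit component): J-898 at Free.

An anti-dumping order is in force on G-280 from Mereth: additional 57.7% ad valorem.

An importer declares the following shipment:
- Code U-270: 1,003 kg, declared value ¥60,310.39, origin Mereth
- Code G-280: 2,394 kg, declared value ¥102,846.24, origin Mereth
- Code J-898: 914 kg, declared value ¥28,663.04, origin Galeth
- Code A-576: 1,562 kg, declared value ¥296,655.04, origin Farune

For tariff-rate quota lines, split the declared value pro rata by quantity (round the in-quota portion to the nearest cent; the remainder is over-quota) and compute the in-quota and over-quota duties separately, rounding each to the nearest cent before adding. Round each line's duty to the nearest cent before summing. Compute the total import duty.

¥111,378.10

Line 1 (U-270, Mereth, 1,003 kg, ¥60,310.39):
Base rate for U-270 is 29%.
Duty = ¥60,310.39 × 29% = ¥17,490.01.
Line 2 (G-280, Mereth, 2,394 kg, ¥102,846.24):
Base rate for G-280 is 12% + ¥1.84/kg.
Additional duty on G-280 from Mereth: +57.7%. Applied ad valorem rate: 12% + 57.7% = 69.7%.
Duty = ¥102,846.24 × 69.7% + 2,394 × ¥1.84 = ¥76,088.79.
Line 3 (J-898, Galeth, 914 kg, ¥28,663.04):
Base rate for J-898 is 4% + ¥3.68/kg.
Origin Galeth qualifies under the Oria–Galeth agreement and J-898 is covered: preferential rate Free applies instead.
Duty = ¥28,663.04 × 0% = ¥0.00.
Line 4 (A-576, Farune, 1,562 kg, ¥296,655.04):
Code A-576 is under a tariff-rate quota (threshold 2,432 kg). Quantity 1,562 kg is within the quota, so the in-quota rate 6% applies to the full value.
Duty = ¥296,655.04 × 6% = ¥17,799.30.
Total = ¥17,490.01 + ¥76,088.79 + ¥0.00 + ¥17,799.30 = ¥111,378.10.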